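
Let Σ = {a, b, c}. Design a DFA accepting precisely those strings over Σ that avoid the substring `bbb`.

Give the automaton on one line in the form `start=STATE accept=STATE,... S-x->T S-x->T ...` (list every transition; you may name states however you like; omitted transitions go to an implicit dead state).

Track partial matches of the forbidden pattern `bbb`. State q3 is a dead state reached once `bbb` has occurred; every other state accepts. q0 means no part of `bbb` is currently matched.
        a   b   c  
>* q0   q0  q1  q0 
 * q1   q0  q2  q0 
 * q2   q0  q3  q0 
   q3   q3  q3  q3 
(> = start, * = accepting)

start=q0 accept=q0,q1,q2 q0-a->q0 q0-b->q1 q0-c->q0 q1-a->q0 q1-b->q2 q1-c->q0 q2-a->q0 q2-b->q3 q2-c->q0 q3-a->q3 q3-b->q3 q3-c->q3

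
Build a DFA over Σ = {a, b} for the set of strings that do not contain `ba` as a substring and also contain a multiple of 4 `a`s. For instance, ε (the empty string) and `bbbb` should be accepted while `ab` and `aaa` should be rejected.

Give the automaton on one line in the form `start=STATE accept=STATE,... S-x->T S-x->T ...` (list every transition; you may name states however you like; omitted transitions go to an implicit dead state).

start=q0 accept=q0,q2 q0-a->q1 q0-b->q2 q1-a->q3 q1-b->q4 q2-a->q5 q2-b->q2 q3-a->q6 q3-b->q7 q4-a->q8 q4-b->q4 q5-a->q8 q5-b->q5 q6-a->q0 q6-b->q9 q7-a->q10 q7-b->q7 q8-a->q10 q8-b->q8 q9-a->q11 q9-b->q9 q10-a->q11 q10-b->q10 q11-a->q5 q11-b->q11

Build one automaton per condition and run them in lockstep. One (3 states) tracks partial matches of the forbidden pattern `ba`; the other (4 states) tracks the count of `a`s modulo 4. Each combined state is a pair, one component from each; accept when both components accept.
A 12-state machine:
          a    b  
>* q0     q1   q2 
   q1     q3   q4 
 * q2     q5   q2 
   q3     q6   q7 
   q4     q8   q4 
   q5     q8   q5 
   q6     q0   q9 
   q7    q10   q7 
   q8    q10   q8 
   q9    q11   q9 
   q10   q11  q10 
   q11    q5  q11 
(> = start, * = accepting)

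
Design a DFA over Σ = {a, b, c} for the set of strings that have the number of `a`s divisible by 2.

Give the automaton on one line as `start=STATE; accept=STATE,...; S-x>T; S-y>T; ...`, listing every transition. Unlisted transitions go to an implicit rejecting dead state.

start=q0; accept=q0; q0-a>q1; q0-b>q0; q0-c>q0; q1-a>q0; q1-b>q1; q1-c>q1

Keep the running count of `a`s modulo 2: each `a` advances along the cycle q0 → q1 → q0 while other symbols loop. Accept at q0.
2 states suffice.
        a   b   c  
>* q0   q1  q0  q0 
   q1   q0  q1  q1 
(> = start, * = accepting)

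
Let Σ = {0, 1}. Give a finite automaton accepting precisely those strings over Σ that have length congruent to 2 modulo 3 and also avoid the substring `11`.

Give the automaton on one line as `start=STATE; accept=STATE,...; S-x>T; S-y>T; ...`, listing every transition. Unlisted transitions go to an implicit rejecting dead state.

start=s0; accept=s3,s4; s0-0>s1; s0-1>s2; s1-0>s3; s1-1>s4; s2-0>s3; s2-1>s5; s3-0>s0; s3-1>s6; s4-0>s0; s4-1>s7; s5-0>s7; s5-1>s7; s6-0>s1; s6-1>s8; s7-0>s8; s7-1>s8; s8-0>s5; s8-1>s5

Handle the two conditions separately and then intersect. The first has 3 states tracking the input length modulo 3; the second has 3 states tracking partial matches of the forbidden pattern `11`. A product state is a pair (one from each), accepting exactly when both do.
With 9 states:
        0   1  
>  s0   s1  s2 
   s1   s3  s4 
   s2   s3  s5 
 * s3   s0  s6 
 * s4   s0  s7 
   s5   s7  s7 
   s6   s1  s8 
   s7   s8  s8 
   s8   s5  s5 
(> = start, * = accepting)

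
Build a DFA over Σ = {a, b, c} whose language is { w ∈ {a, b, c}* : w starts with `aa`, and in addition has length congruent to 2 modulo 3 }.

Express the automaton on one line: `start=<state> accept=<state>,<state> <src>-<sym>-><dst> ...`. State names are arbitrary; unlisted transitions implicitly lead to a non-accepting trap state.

Handle the two conditions separately and then intersect. One (4 states) tracks whether the input so far still matches the prefix `aa`; the other (3 states) tracks the input length modulo 3. Each combined state is a pair, one component from each; accept when both components accept. After merging equivalent states the machine shrinks.
6 states suffice.
        a   b   c  
>  q0   q1  q2  q2 
   q1   q3  q2  q2 
   q2   q2  q2  q2 
 * q3   q4  q4  q4 
   q4   q5  q5  q5 
   q5   q3  q3  q3 
(> = start, * = accepting)

start=q0 accept=q3 q0-a->q1 q0-b->q2 q0-c->q2 q1-a->q3 q1-b->q2 q1-c->q2 q2-a->q2 q2-b->q2 q2-c->q2 q3-a->q4 q3-b->q4 q3-c->q4 q4-a->q5 q4-b->q5 q4-c->q5 q5-a->q3 q5-b->q3 q5-c->q3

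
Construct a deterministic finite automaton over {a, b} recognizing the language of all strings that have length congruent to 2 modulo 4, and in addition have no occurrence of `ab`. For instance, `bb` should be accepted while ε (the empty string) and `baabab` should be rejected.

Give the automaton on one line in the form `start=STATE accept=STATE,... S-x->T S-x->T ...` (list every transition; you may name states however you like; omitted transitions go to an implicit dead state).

start=s0 accept=s3,s5 s0-a->s1 s0-b->s2 s1-a->s3 s1-b->s4 s2-a->s3 s2-b->s5 s3-a->s6 s3-b->s4 s4-a->s4 s4-b->s4 s5-a->s6 s5-b->s7 s6-a->s8 s6-b->s4 s7-a->s8 s7-b->s0 s8-a->s1 s8-b->s4

Build one automaton per condition and run them in lockstep. One (4 states) tracks the input length modulo 4; the other (3 states) tracks partial matches of the forbidden pattern `ab`. Each combined state is a pair, one component from each; accept when both components accept. Minimizing collapses redundant product states.
9 states suffice.
        a   b  
>  s0   s1  s2 
   s1   s3  s4 
   s2   s3  s5 
 * s3   s6  s4 
   s4   s4  s4 
 * s5   s6  s7 
   s6   s8  s4 
   s7   s8  s0 
   s8   s1  s4 
(> = start, * = accepting)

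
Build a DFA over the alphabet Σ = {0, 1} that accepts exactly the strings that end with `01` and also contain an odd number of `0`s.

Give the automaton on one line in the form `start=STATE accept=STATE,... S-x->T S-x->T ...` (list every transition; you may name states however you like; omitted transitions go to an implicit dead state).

start=A accept=C A-0->B A-1->A B-0->A B-1->C C-0->A C-1->D D-0->A D-1->D

Run two small machines in parallel and take their product. One (3 states) tracks how much of the suffix `01` has currently been matched; the other (2 states) tracks the count of `0`s modulo 2. Each combined state is a pair, one component from each; accept when both components accept. Equivalent product states are then merged.
With 4 states:
       0  1 
>  A   B  A 
   B   A  C 
 * C   A  D 
   D   A  D 
(> = start, * = accepting)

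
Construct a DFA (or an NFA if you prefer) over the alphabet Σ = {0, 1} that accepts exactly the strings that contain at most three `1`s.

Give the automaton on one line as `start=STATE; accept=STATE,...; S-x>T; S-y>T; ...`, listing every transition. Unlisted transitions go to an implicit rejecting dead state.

start=q0; accept=q0,q1,q2,q3; q0-0>q0; q0-1>q1; q1-0>q1; q1-1>q2; q2-0>q2; q2-1>q3; q3-0>q3; q3-1>q4; q4-0>q4; q4-1>q4

Count `1`s, saturating at 4: states q0 through q3 mean 0 through 3 `1`s seen; q4 means more than 3. Each `1` increments (capped at q4); other symbols loop. Accept from {q0, q1, q2, q3}.
With 5 states:
        0   1  
>* q0   q0  q1 
 * q1   q1  q2 
 * q2   q2  q3 
 * q3   q3  q4 
   q4   q4  q4 
(> = start, * = accepting)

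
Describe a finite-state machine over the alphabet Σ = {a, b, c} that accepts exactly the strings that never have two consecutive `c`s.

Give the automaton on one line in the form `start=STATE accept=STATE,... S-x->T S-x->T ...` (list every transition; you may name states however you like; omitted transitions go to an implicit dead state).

This is the complement of 'contains `cc`'. Use the same substring-matching states — s0 through s2 holding how much of `cc` has just been matched — but flip the accepting set: everything except the trap s2 accepts.
3 states suffice.
        a   b   c  
>* s0   s0  s0  s1 
 * s1   s0  s0  s2 
   s2   s2  s2  s2 
(> = start, * = accepting)

start=s0 accept=s0,s1 s0-a->s0 s0-b->s0 s0-c->s1 s1-a->s0 s1-b->s0 s1-c->s2 s2-a->s2 s2-b->s2 s2-c->s2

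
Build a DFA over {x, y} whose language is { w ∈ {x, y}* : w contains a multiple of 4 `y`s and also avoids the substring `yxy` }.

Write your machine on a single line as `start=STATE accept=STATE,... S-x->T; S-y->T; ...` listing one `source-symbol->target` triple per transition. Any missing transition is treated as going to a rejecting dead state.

Build one automaton per condition and run them in lockstep. One (4 states) tracks the count of `y`s modulo 4; the other (4 states) tracks partial matches of the forbidden pattern `yxy`. Each combined state is a pair, one component from each; accept when both components accept. After merging equivalent states the machine shrinks.
With 13 states:
          x    y  
>* q0     q0   q1 
   q1     q2   q3 
   q2     q4   q5 
   q3     q6   q7 
   q4     q4   q3 
   q5     q5   q5 
   q6     q8   q5 
   q7     q9  q10 
   q8     q8   q7 
   q9    q11   q5 
 * q10   q12   q1 
   q11   q11  q10 
 * q12    q0   q5 
(> = start, * = accepting)

start=q0; accept=q0,q10,q12; q0-x->q0; q0-y->q1; q1-x->q2; q1-y->q3; q2-x->q4; q2-y->q5; q3-x->q6; q3-y->q7; q4-x->q4; q4-y->q3; q5-x->q5; q5-y->q5; q6-x->q8; q6-y->q5; q7-x->q9; q7-y->q10; q8-x->q8; q8-y->q7; q9-x->q11; q9-y->q5; q10-x->q12; q10-y->q1; q11-x->q11; q11-y->q10; q12-x->q0; q12-y->q5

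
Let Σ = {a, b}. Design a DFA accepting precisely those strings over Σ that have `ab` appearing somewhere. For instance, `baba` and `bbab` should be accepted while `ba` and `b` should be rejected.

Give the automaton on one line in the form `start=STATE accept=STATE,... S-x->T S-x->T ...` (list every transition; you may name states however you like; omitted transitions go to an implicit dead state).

Track how much of `ab` has been matched so far: state S0 is no progress, S2 is the absorbing accept state reached once `ab` has occurred. Intermediate states record partial matches; on a mismatch, fall back to the longest reusable overlap.
With 3 states:
        a   b  
>  S0   S1  S0 
   S1   S1  S2 
 * S2   S2  S2 
(> = start, * = accepting)

start=S0 accept=S2 S0-a->S1 S0-b->S0 S1-a->S1 S1-b->S2 S2-a->S2 S2-b->S2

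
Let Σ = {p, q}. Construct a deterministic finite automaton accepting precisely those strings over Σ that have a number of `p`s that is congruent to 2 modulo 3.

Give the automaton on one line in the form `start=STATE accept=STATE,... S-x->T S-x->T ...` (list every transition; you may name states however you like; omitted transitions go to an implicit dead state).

The only thing that matters is how many `p`s have appeared, reduced mod 3. Use one state per residue: S0 for 0, …, S2 for 2. Reading `p` moves to the next residue; anything else stays put. S2 is accepting.
With 3 states:
        p   q  
>  S0   S1  S0 
   S1   S2  S1 
 * S2   S0  S2 
(> = start, * = accepting)

start=S0 accept=S2 S0-p->S1 S0-q->S0 S1-p->S2 S1-q->S1 S2-p->S0 S2-q->S2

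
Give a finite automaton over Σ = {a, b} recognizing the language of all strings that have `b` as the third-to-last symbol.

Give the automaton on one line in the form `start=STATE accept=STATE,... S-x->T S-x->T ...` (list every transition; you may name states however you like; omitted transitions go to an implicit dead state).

A DFA must remember the last 3 symbols (since which symbol is third-to-last isn't known until the input ends). Use one state per possible window of the last ≤3 symbols; accept from those whose window starts with `b`.
15 states suffice.
          a    b  
>  q0     q1   q2 
   q1     q3   q4 
   q2     q5   q6 
   q3     q7   q8 
   q4     q9  q10 
   q5    q11  q12 
   q6    q13  q14 
   q7     q7   q8 
   q8     q9  q10 
   q9    q11  q12 
   q10   q13  q14 
 * q11    q7   q8 
 * q12    q9  q10 
 * q13   q11  q12 
 * q14   q13  q14 
(> = start, * = accepting)

start=q0 accept=q11,q12,q13,q14 q0-a->q1 q0-b->q2 q1-a->q3 q1-b->q4 q2-a->q5 q2-b->q6 q3-a->q7 q3-b->q8 q4-a->q9 q4-b->q10 q5-a->q11 q5-b->q12 q6-a->q13 q6-b->q14 q7-a->q7 q7-b->q8 q8-a->q9 q8-b->q10 q9-a->q11 q9-b->q12 q10-a->q13 q10-b->q14 q11-a->q7 q11-b->q8 q12-a->q9 q12-b->q10 q13-a->q11 q13-b->q12 q14-a->q13 q14-b->q14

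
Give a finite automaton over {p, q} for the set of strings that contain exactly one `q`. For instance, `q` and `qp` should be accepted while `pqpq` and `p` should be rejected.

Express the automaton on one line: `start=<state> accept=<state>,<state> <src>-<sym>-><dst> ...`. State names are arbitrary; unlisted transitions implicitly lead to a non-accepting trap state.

Only the number of `q`s matters, and only up to 2. Make a chain A → B → C advanced by each `q` (with C absorbing); every other symbol self-loops. The accepting set is {B}.
With 3 states:
       p  q 
>  A   A  B 
 * B   B  C 
   C   C  C 
(> = start, * = accepting)

start=A accept=B A-p->A A-q->B B-p->B B-q->C C-p->C C-q->C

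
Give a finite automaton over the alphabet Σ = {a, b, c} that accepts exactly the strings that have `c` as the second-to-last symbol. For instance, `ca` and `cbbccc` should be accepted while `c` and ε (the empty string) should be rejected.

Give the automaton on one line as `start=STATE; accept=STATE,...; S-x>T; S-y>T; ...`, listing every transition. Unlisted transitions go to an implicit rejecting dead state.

A DFA must remember the last 2 symbols (since which symbol is second-to-last isn't known until the input ends). Use one state per possible window of the last ≤2 symbols; accept from those whose window starts with `c`.
13 states suffice.
          a    b    c  
>  S0     S1   S2   S3 
   S1     S4   S5   S6 
   S2     S7   S8   S9 
   S3    S10  S11  S12 
   S4     S4   S5   S6 
   S5     S7   S8   S9 
   S6    S10  S11  S12 
   S7     S4   S5   S6 
   S8     S7   S8   S9 
   S9    S10  S11  S12 
 * S10    S4   S5   S6 
 * S11    S7   S8   S9 
 * S12   S10  S11  S12 
(> = start, * = accepting)

start=S0; accept=S10,S11,S12; S0-a>S1; S0-b>S2; S0-c>S3; S1-a>S4; S1-b>S5; S1-c>S6; S2-a>S7; S2-b>S8; S2-c>S9; S3-a>S10; S3-b>S11; S3-c>S12; S4-a>S4; S4-b>S5; S4-c>S6; S5-a>S7; S5-b>S8; S5-c>S9; S6-a>S10; S6-b>S11; S6-c>S12; S7-a>S4; S7-b>S5; S7-c>S6; S8-a>S7; S8-b>S8; S8-c>S9; S9-a>S10; S9-b>S11; S9-c>S12; S10-a>S4; S10-b>S5; S10-c>S6; S11-a>S7; S11-b>S8; S11-c>S9; S12-a>S10; S12-b>S11; S12-c>S12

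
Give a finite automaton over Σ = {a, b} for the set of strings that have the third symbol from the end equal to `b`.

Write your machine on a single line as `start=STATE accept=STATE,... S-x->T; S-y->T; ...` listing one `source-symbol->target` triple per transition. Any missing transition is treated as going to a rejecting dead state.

start=q0; accept=q11,q12,q13,q14; q0-a->q1; q0-b->q2; q1-a->q3; q1-b->q4; q2-a->q5; q2-b->q6; q3-a->q7; q3-b->q8; q4-a->q9; q4-b->q10; q5-a->q11; q5-b->q12; q6-a->q13; q6-b->q14; q7-a->q7; q7-b->q8; q8-a->q9; q8-b->q10; q9-a->q11; q9-b->q12; q10-a->q13; q10-b->q14; q11-a->q7; q11-b->q8; q12-a->q9; q12-b->q10; q13-a->q11; q13-b->q12; q14-a->q13; q14-b->q14

A DFA must remember the last 3 symbols (since which symbol is third-to-last isn't known until the input ends). Use one state per possible window of the last ≤3 symbols; accept from those whose window starts with `b`.
A 15-state machine:
          a    b  
>  q0     q1   q2 
   q1     q3   q4 
   q2     q5   q6 
   q3     q7   q8 
   q4     q9  q10 
   q5    q11  q12 
   q6    q13  q14 
   q7     q7   q8 
   q8     q9  q10 
   q9    q11  q12 
   q10   q13  q14 
 * q11    q7   q8 
 * q12    q9  q10 
 * q13   q11  q12 
 * q14   q13  q14 
(> = start, * = accepting)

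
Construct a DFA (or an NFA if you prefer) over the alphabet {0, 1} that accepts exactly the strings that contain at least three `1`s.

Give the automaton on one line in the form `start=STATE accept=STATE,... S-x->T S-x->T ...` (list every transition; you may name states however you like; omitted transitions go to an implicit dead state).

Count `1`s, saturating at 4: states q0 through q3 mean 0 through 3 `1`s seen; q4 means more than 3. Each `1` increments (capped at q4); other symbols loop. Accept from {q3, q4}.
5 states suffice.
        0   1  
>  q0   q0  q1 
   q1   q1  q2 
   q2   q2  q3 
 * q3   q3  q4 
 * q4   q4  q4 
(> = start, * = accepting)

start=q0 accept=q3,q4 q0-0->q0 q0-1->q1 q1-0->q1 q1-1->q2 q2-0->q2 q2-1->q3 q3-0->q3 q3-1->q4 q4-0->q4 q4-1->q4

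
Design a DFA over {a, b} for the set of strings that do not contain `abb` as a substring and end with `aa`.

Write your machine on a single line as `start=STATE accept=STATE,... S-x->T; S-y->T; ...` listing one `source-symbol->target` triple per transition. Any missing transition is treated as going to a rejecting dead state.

Handle the two conditions separately and then intersect. The first has 4 states tracking partial matches of the forbidden pattern `abb`; the second has 3 states tracking how much of the suffix `aa` has currently been matched. A product state is a pair (one from each), accepting exactly when both do. After merging equivalent states the machine shrinks.
        a   b  
>  s0   s1  s0 
   s1   s2  s3 
 * s2   s2  s3 
   s3   s1  s4 
   s4   s4  s4 
(> = start, * = accepting)

start=s0; accept=s2; s0-a->s1; s0-b->s0; s1-a->s2; s1-b->s3; s2-a->s2; s2-b->s3; s3-a->s1; s3-b->s4; s4-a->s4; s4-b->s4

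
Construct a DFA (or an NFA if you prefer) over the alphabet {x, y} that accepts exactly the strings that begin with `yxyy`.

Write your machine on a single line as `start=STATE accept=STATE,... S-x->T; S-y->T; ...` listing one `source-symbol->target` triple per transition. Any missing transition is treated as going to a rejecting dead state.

start=q0; accept=q4; q0-x->q5; q0-y->q1; q1-x->q2; q1-y->q5; q2-x->q5; q2-y->q3; q3-x->q5; q3-y->q4; q4-x->q4; q4-y->q4; q5-x->q5; q5-y->q5

Check the first 4 symbols one by one: q0 through q3 record how many have matched `yxyy` so far; any wrong symbol goes to the dead state q5. After all 4 match we enter the accepting sink q4.
A 6-state machine:
        x   y  
>  q0   q5  q1 
   q1   q2  q5 
   q2   q5  q3 
   q3   q5  q4 
 * q4   q4  q4 
   q5   q5  q5 
(> = start, * = accepting)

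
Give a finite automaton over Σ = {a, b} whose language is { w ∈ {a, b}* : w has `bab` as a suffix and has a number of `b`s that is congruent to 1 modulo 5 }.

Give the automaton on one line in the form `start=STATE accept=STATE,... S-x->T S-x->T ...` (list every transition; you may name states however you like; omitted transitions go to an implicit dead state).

Run two small machines in parallel and take their product. The first has 4 states tracking how much of the suffix `bab` has currently been matched; the second has 5 states tracking the count of `b`s modulo 5. A product state is a pair (one from each), accepting exactly when both do. After merging equivalent states the machine shrinks.
With 8 states:
        a   b  
>  q0   q0  q1 
   q1   q1  q2 
   q2   q2  q3 
   q3   q3  q4 
   q4   q4  q5 
   q5   q6  q1 
   q6   q0  q7 
 * q7   q1  q2 
(> = start, * = accepting)

start=q0 accept=q7 q0-a->q0 q0-b->q1 q1-a->q1 q1-b->q2 q2-a->q2 q2-b->q3 q3-a->q3 q3-b->q4 q4-a->q4 q4-b->q5 q5-a->q6 q5-b->q1 q6-a->q0 q6-b->q7 q7-a->q1 q7-b->q2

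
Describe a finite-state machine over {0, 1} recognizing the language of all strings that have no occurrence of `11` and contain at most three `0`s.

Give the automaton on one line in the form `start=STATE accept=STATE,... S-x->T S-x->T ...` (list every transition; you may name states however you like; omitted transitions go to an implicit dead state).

start=q0 accept=q0,q1,q2,q3,q4,q6,q7,q10 q0-0->q1 q0-1->q2 q1-0->q3 q1-1->q4 q2-0->q1 q2-1->q5 q3-0->q6 q3-1->q7 q4-0->q3 q4-1->q8 q5-0->q8 q5-1->q5 q6-0->q9 q6-1->q10 q7-0->q6 q7-1->q11 q8-0->q11 q8-1->q8 q9-0->q9 q9-1->q12 q10-0->q9 q10-1->q13 q11-0->q13 q11-1->q11 q12-0->q9 q12-1->q14 q13-0->q14 q13-1->q13 q14-0->q14 q14-1->q14

Build one automaton per condition and run them in lockstep. One (3 states) tracks partial matches of the forbidden pattern `11`; the other (5 states) tracks the count of `0`s, saturating at 4. Each combined state is a pair, one component from each; accept when both components accept.
With 15 states:
          0    1  
>* q0     q1   q2 
 * q1     q3   q4 
 * q2     q1   q5 
 * q3     q6   q7 
 * q4     q3   q8 
   q5     q8   q5 
 * q6     q9  q10 
 * q7     q6  q11 
   q8    q11   q8 
   q9     q9  q12 
 * q10    q9  q13 
   q11   q13  q11 
   q12    q9  q14 
   q13   q14  q13 
   q14   q14  q14 
(> = start, * = accepting)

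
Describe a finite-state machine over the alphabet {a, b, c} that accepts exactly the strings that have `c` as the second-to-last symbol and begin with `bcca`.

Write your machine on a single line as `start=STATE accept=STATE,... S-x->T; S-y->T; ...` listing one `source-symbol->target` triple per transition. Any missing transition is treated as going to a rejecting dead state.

start=s0; accept=s5,s8; s0-a->s1; s0-b->s2; s0-c->s1; s1-a->s1; s1-b->s1; s1-c->s1; s2-a->s1; s2-b->s1; s2-c->s3; s3-a->s1; s3-b->s1; s3-c->s4; s4-a->s5; s4-b->s1; s4-c->s1; s5-a->s6; s5-b->s6; s5-c->s7; s6-a->s6; s6-b->s6; s6-c->s7; s7-a->s5; s7-b->s5; s7-c->s8; s8-a->s5; s8-b->s5; s8-c->s8

Handle the two conditions separately and then intersect. One (13 states) tracks the last 2 symbols read; the other (6 states) tracks whether the input so far still matches the prefix `bcca`. Each combined state is a pair, one component from each; accept when both components accept. Equivalent product states are then merged.
A 9-state machine:
        a   b   c  
>  s0   s1  s2  s1 
   s1   s1  s1  s1 
   s2   s1  s1  s3 
   s3   s1  s1  s4 
   s4   s5  s1  s1 
 * s5   s6  s6  s7 
   s6   s6  s6  s7 
   s7   s5  s5  s8 
 * s8   s5  s5  s8 
(> = start, * = accepting)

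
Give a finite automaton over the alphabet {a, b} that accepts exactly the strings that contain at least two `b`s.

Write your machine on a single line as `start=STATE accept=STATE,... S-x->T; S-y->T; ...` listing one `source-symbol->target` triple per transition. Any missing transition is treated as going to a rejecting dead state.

start=s0; accept=s2,s3; s0-a->s0; s0-b->s1; s1-a->s1; s1-b->s2; s2-a->s2; s2-b->s3; s3-a->s3; s3-b->s3

Count `b`s, saturating at 3: states s0 through s2 mean 0 through 2 `b`s seen; s3 means more than 2. Each `b` increments (capped at s3); other symbols loop. Accept from {s2, s3}.
        a   b  
>  s0   s0  s1 
   s1   s1  s2 
 * s2   s2  s3 
 * s3   s3  s3 
(> = start, * = accepting)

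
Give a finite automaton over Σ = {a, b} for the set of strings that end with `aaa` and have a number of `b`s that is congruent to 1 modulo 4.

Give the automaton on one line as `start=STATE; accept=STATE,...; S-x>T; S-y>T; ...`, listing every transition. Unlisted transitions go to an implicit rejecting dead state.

Handle the two conditions separately and then intersect. One (4 states) tracks how much of the suffix `aaa` has currently been matched; the other (4 states) tracks the count of `b`s modulo 4. Each combined state is a pair, one component from each; accept when both components accept. Equivalent product states are then merged.
        a   b  
>  q0   q0  q1 
   q1   q2  q3 
   q2   q4  q3 
   q3   q3  q5 
   q4   q6  q3 
   q5   q5  q0 
 * q6   q6  q3 
(> = start, * = accepting)

start=q0; accept=q6; q0-a>q0; q0-b>q1; q1-a>q2; q1-b>q3; q2-a>q4; q2-b>q3; q3-a>q3; q3-b>q5; q4-a>q6; q4-b>q3; q5-a>q5; q5-b>q0; q6-a>q6; q6-b>q3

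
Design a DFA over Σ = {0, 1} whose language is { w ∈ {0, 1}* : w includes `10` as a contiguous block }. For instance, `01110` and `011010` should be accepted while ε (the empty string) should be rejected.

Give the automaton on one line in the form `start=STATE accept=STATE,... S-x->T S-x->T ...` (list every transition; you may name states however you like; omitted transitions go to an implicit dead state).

States q0..q1 record the length of the longest prefix of `10` that matches the current input suffix. Reaching q2 means `10` has been seen, and we stay there forever. Accept from q2.
A 3-state machine:
        0   1  
>  q0   q0  q1 
   q1   q2  q1 
 * q2   q2  q2 
(> = start, * = accepting)

start=q0 accept=q2 q0-0->q0 q0-1->q1 q1-0->q2 q1-1->q1 q2-0->q2 q2-1->q2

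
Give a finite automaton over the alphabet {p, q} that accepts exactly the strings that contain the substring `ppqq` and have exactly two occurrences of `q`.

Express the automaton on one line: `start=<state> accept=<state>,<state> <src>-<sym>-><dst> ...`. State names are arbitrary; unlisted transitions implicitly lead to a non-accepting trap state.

start=s0 accept=s10 s0-p->s1 s0-q->s2 s1-p->s3 s1-q->s2 s2-p->s4 s2-q->s5 s3-p->s3 s3-q->s6 s4-p->s7 s4-q->s5 s5-p->s8 s5-q->s9 s6-p->s4 s6-q->s10 s7-p->s7 s7-q->s11 s8-p->s12 s8-q->s9 s9-p->s13 s9-q->s9 s10-p->s10 s10-q->s14 s11-p->s8 s11-q->s14 s12-p->s12 s12-q->s15 s13-p->s16 s13-q->s9 s14-p->s14 s14-q->s14 s15-p->s13 s15-q->s14 s16-p->s16 s16-q->s15

Build one automaton per condition and run them in lockstep. The first has 5 states tracking whether and how much of `ppqq` has been seen; the second has 4 states tracking the count of `q`s, saturating at 3. A product state is a pair (one from each), accepting exactly when both do.
          p    q  
>  s0     s1   s2 
   s1     s3   s2 
   s2     s4   s5 
   s3     s3   s6 
   s4     s7   s5 
   s5     s8   s9 
   s6     s4  s10 
   s7     s7  s11 
   s8    s12   s9 
   s9    s13   s9 
 * s10   s10  s14 
   s11    s8  s14 
   s12   s12  s15 
   s13   s16   s9 
   s14   s14  s14 
   s15   s13  s14 
   s16   s16  s15 
(> = start, * = accepting)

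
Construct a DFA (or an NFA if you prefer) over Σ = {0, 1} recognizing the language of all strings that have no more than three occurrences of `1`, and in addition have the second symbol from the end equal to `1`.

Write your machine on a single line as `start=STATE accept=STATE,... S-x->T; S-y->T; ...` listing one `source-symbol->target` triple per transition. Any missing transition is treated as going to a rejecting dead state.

start=S0; accept=S2,S3,S6,S7,S10; S0-0->S0; S0-1->S1; S1-0->S2; S1-1->S3; S2-0->S4; S2-1->S5; S3-0->S6; S3-1->S7; S4-0->S4; S4-1->S5; S5-0->S6; S5-1->S7; S6-0->S8; S6-1->S9; S7-0->S10; S7-1->S11; S8-0->S8; S8-1->S9; S9-0->S10; S9-1->S11; S10-0->S11; S10-1->S11; S11-0->S11; S11-1->S11

Run two small machines in parallel and take their product. One (5 states) tracks the count of `1`s, saturating at 4; the other (7 states) tracks the last 2 symbols read. Each combined state is a pair, one component from each; accept when both components accept. After merging equivalent states the machine shrinks.
12 states suffice.
          0    1  
>  S0     S0   S1 
   S1     S2   S3 
 * S2     S4   S5 
 * S3     S6   S7 
   S4     S4   S5 
   S5     S6   S7 
 * S6     S8   S9 
 * S7    S10  S11 
   S8     S8   S9 
   S9    S10  S11 
 * S10   S11  S11 
   S11   S11  S11 
(> = start, * = accepting)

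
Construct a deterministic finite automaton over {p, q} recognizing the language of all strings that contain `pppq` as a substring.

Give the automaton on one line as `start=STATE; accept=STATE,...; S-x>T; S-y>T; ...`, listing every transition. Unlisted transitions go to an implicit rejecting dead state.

start=A; accept=E; A-p>B; A-q>A; B-p>C; B-q>A; C-p>D; C-q>A; D-p>D; D-q>E; E-p>E; E-q>E

States A..D record the length of the longest prefix of `pppq` that matches the current input suffix. Reaching E means `pppq` has been seen, and we stay there forever. Accept from E.
With 5 states:
       p  q 
>  A   B  A 
   B   C  A 
   C   D  A 
   D   D  E 
 * E   E  E 
(> = start, * = accepting)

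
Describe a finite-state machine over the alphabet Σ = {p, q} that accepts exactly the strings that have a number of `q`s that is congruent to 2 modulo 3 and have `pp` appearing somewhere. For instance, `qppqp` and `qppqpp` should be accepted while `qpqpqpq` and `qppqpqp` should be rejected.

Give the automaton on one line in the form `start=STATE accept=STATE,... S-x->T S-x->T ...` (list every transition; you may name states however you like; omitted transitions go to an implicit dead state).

Handle the two conditions separately and then intersect. One (3 states) tracks the count of `q`s modulo 3; the other (3 states) tracks whether and how much of `pp` has been seen. Each combined state is a pair, one component from each; accept when both components accept.
9 states suffice.
       p  q 
>  A   B  C 
   B   D  C 
   C   E  F 
   D   D  G 
   E   G  F 
   F   H  A 
   G   G  I 
   H   I  A 
 * I   I  D 
(> = start, * = accepting)

start=A accept=I A-p->B A-q->C B-p->D B-q->C C-p->E C-q->F D-p->D D-q->G E-p->G E-q->F F-p->H F-q->A G-p->G G-q->I H-p->I H-q->A I-p->I I-q->D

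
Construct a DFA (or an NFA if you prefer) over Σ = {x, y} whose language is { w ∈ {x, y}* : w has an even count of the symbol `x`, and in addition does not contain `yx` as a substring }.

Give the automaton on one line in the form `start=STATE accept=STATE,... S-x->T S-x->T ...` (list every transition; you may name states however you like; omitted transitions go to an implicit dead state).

Handle the two conditions separately and then intersect. The first has 2 states tracking the count of `x`s modulo 2; the second has 3 states tracking partial matches of the forbidden pattern `yx`. A product state is a pair (one from each), accepting exactly when both do. After merging equivalent states the machine shrinks.
A 4-state machine:
        x   y  
>* q0   q1  q2 
   q1   q0  q3 
 * q2   q3  q2 
   q3   q3  q3 
(> = start, * = accepting)

start=q0 accept=q0,q2 q0-x->q1 q0-y->q2 q1-x->q0 q1-y->q3 q2-x->q3 q2-y->q2 q3-x->q3 q3-y->q3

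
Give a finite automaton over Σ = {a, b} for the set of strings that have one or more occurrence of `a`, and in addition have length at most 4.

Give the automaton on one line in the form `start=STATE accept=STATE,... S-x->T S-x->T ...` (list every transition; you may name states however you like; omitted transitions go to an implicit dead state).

start=q0 accept=q1,q3,q5,q7 q0-a->q1 q0-b->q2 q1-a->q3 q1-b->q3 q2-a->q3 q2-b->q4 q3-a->q5 q3-b->q5 q4-a->q5 q4-b->q6 q5-a->q7 q5-b->q7 q6-a->q7 q6-b->q8 q7-a->q8 q7-b->q8 q8-a->q8 q8-b->q8

Build one automaton per condition and run them in lockstep. The first has 3 states tracking the count of `a`s, saturating at 2; the second has 6 states tracking the input length, saturating at 5. A product state is a pair (one from each), accepting exactly when both do. Equivalent product states are then merged.
A 9-state machine:
        a   b  
>  q0   q1  q2 
 * q1   q3  q3 
   q2   q3  q4 
 * q3   q5  q5 
   q4   q5  q6 
 * q5   q7  q7 
   q6   q7  q8 
 * q7   q8  q8 
   q8   q8  q8 
(> = start, * = accepting)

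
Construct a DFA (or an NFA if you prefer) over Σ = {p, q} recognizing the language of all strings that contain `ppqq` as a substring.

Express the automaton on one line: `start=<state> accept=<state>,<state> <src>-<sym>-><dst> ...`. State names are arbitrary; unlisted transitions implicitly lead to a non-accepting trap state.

States A..D record the length of the longest prefix of `ppqq` that matches the current input suffix. Reaching E means `ppqq` has been seen, and we stay there forever. Accept from E.
5 states suffice.
       p  q 
>  A   B  A 
   B   C  A 
   C   C  D 
   D   B  E 
 * E   E  E 
(> = start, * = accepting)

start=A accept=E A-p->B A-q->A B-p->C B-q->A C-p->C C-q->D D-p->B D-q->E E-p->E E-q->E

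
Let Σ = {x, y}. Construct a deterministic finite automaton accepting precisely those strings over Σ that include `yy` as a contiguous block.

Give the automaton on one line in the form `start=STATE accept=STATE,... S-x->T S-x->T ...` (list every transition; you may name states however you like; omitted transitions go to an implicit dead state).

Track how much of `yy` has been matched so far: state S0 is no progress, S2 is the absorbing accept state reached once `yy` has occurred. Intermediate states record partial matches; on a mismatch, fall back to the longest reusable overlap.
        x   y  
>  S0   S0  S1 
   S1   S0  S2 
 * S2   S2  S2 
(> = start, * = accepting)

start=S0 accept=S2 S0-x->S0 S0-y->S1 S1-x->S0 S1-y->S2 S2-x->S2 S2-y->S2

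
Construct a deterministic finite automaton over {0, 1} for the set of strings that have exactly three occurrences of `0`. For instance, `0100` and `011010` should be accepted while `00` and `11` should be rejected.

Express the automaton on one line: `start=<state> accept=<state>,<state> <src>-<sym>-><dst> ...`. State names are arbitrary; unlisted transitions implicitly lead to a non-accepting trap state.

start=A accept=D A-0->B A-1->A B-0->C B-1->B C-0->D C-1->C D-0->E D-1->D E-0->E E-1->E

Only the number of `0`s matters, and only up to 4. Make a chain A → B → C → D → E advanced by each `0` (with E absorbing); every other symbol self-loops. The accepting set is {D}.
A 5-state machine:
       0  1 
>  A   B  A 
   B   C  B 
   C   D  C 
 * D   E  D 
   E   E  E 
(> = start, * = accepting)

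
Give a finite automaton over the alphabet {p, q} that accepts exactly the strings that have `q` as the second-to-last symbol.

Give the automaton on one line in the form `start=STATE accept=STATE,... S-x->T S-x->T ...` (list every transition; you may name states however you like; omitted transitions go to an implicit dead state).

start=S0 accept=S5,S6 S0-p->S1 S0-q->S2 S1-p->S3 S1-q->S4 S2-p->S5 S2-q->S6 S3-p->S3 S3-q->S4 S4-p->S5 S4-q->S6 S5-p->S3 S5-q->S4 S6-p->S5 S6-q->S6

A DFA must remember the last 2 symbols (since which symbol is second-to-last isn't known until the input ends). Use one state per possible window of the last ≤2 symbols; accept from those whose window starts with `q`.
        p   q  
>  S0   S1  S2 
   S1   S3  S4 
   S2   S5  S6 
   S3   S3  S4 
   S4   S5  S6 
 * S5   S3  S4 
 * S6   S5  S6 
(> = start, * = accepting)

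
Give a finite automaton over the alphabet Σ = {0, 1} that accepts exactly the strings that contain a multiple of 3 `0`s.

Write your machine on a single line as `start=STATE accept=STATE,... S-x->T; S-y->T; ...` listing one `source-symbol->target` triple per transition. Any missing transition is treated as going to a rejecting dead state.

start=q0; accept=q0; q0-0->q1; q0-1->q0; q1-0->q2; q1-1->q1; q2-0->q0; q2-1->q2

Keep the running count of `0`s modulo 3: each `0` advances along the cycle q0 → q1 → q2 → q0 while other symbols loop. Accept at q0.
3 states suffice.
        0   1  
>* q0   q1  q0 
   q1   q2  q1 
   q2   q0  q2 
(> = start, * = accepting)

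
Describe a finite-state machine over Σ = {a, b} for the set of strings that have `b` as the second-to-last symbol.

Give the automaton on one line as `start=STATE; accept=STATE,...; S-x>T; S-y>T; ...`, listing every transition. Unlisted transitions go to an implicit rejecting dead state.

A DFA must remember the last 2 symbols (since which symbol is second-to-last isn't known until the input ends). Use one state per possible window of the last ≤2 symbols; accept from those whose window starts with `b`.
        a   b  
>  q0   q1  q2 
   q1   q3  q4 
   q2   q5  q6 
   q3   q3  q4 
   q4   q5  q6 
 * q5   q3  q4 
 * q6   q5  q6 
(> = start, * = accepting)

start=q0; accept=q5,q6; q0-a>q1; q0-b>q2; q1-a>q3; q1-b>q4; q2-a>q5; q2-b>q6; q3-a>q3; q3-b>q4; q4-a>q5; q4-b>q6; q5-a>q3; q5-b>q4; q6-a>q5; q6-b>q6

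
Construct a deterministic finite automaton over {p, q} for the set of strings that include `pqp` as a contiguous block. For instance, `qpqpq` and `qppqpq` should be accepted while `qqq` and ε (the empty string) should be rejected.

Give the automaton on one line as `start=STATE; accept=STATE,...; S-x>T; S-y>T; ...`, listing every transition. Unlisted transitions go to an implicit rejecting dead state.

start=s0; accept=s3; s0-p>s1; s0-q>s0; s1-p>s1; s1-q>s2; s2-p>s3; s2-q>s0; s3-p>s3; s3-q>s3

States s0..s2 record the length of the longest prefix of `pqp` that matches the current input suffix. Reaching s3 means `pqp` has been seen, and we stay there forever. Accept from s3.
        p   q  
>  s0   s1  s0 
   s1   s1  s2 
   s2   s3  s0 
 * s3   s3  s3 
(> = start, * = accepting)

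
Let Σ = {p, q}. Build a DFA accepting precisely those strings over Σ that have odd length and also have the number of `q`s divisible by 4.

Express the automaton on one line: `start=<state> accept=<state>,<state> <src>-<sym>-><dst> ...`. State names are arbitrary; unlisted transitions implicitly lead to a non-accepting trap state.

start=s0 accept=s1 s0-p->s1 s0-q->s2 s1-p->s0 s1-q->s3 s2-p->s3 s2-q->s4 s3-p->s2 s3-q->s5 s4-p->s5 s4-q->s6 s5-p->s4 s5-q->s7 s6-p->s7 s6-q->s0 s7-p->s6 s7-q->s1

Build one automaton per condition and run them in lockstep. The first has 2 states tracking the input length modulo 2; the second has 4 states tracking the count of `q`s modulo 4. A product state is a pair (one from each), accepting exactly when both do.
        p   q  
>  s0   s1  s2 
 * s1   s0  s3 
   s2   s3  s4 
   s3   s2  s5 
   s4   s5  s6 
   s5   s4  s7 
   s6   s7  s0 
   s7   s6  s1 
(> = start, * = accepting)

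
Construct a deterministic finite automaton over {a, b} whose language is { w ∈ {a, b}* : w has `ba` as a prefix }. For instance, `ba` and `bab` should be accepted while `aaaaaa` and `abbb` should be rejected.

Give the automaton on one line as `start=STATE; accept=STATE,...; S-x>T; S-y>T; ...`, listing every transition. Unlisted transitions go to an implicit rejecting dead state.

Check the first 2 symbols one by one: S0 through S1 record how many have matched `ba` so far; any wrong symbol goes to the dead state S3. After all 2 match we enter the accepting sink S2.
4 states suffice.
        a   b  
>  S0   S3  S1 
   S1   S2  S3 
 * S2   S2  S2 
   S3   S3  S3 
(> = start, * = accepting)

start=S0; accept=S2; S0-a>S3; S0-b>S1; S1-a>S2; S1-b>S3; S2-a>S2; S2-b>S2; S3-a>S3; S3-b>S3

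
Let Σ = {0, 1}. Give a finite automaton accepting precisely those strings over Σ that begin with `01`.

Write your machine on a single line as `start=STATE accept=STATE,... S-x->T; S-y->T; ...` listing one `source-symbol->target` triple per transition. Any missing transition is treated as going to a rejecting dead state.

Walk along `01` while the input agrees: from A take `0` to B, and so on. Any deviation drops to the rejecting sink D. Once C is reached the prefix is confirmed and every continuation is accepted.
With 4 states:
       0  1 
>  A   B  D 
   B   D  C 
 * C   C  C 
   D   D  D 
(> = start, * = accepting)

start=A; accept=C; A-0->B; A-1->D; B-0->D; B-1->C; C-0->C; C-1->C; D-0->D; D-1->D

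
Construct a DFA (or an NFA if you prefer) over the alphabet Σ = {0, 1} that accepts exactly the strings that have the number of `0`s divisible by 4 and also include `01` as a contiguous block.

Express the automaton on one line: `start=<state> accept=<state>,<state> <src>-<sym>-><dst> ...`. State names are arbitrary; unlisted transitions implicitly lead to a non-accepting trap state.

start=s0 accept=s8 s0-0->s1 s0-1->s0 s1-0->s2 s1-1->s3 s2-0->s4 s2-1->s5 s3-0->s5 s3-1->s3 s4-0->s6 s4-1->s7 s5-0->s7 s5-1->s5 s6-0->s1 s6-1->s8 s7-0->s8 s7-1->s7 s8-0->s3 s8-1->s8

Handle the two conditions separately and then intersect. The first has 4 states tracking the count of `0`s modulo 4; the second has 3 states tracking whether and how much of `01` has been seen. A product state is a pair (one from each), accepting exactly when both do.
With 9 states:
        0   1  
>  s0   s1  s0 
   s1   s2  s3 
   s2   s4  s5 
   s3   s5  s3 
   s4   s6  s7 
   s5   s7  s5 
   s6   s1  s8 
   s7   s8  s7 
 * s8   s3  s8 
(> = start, * = accepting)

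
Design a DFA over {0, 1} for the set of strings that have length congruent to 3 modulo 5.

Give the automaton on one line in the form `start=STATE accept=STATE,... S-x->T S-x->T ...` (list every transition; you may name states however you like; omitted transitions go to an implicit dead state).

Count input length modulo 5: every symbol advances one step around the cycle q0 → q1 → q2 → q3 → q4 → q0. Accept at q3.
5 states suffice.
        0   1  
>  q0   q1  q1 
   q1   q2  q2 
   q2   q3  q3 
 * q3   q4  q4 
   q4   q0  q0 
(> = start, * = accepting)

start=q0 accept=q3 q0-0->q1 q0-1->q1 q1-0->q2 q1-1->q2 q2-0->q3 q2-1->q3 q3-0->q4 q3-1->q4 q4-0->q0 q4-1->q0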